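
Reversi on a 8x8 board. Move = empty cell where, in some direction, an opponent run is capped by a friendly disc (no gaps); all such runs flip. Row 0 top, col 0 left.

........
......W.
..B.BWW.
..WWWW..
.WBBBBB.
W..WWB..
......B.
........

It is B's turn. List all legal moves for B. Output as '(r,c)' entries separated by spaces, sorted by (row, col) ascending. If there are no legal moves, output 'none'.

(0,5): no bracket -> illegal
(0,6): no bracket -> illegal
(0,7): flips 3 -> legal
(1,4): no bracket -> illegal
(1,5): flips 2 -> legal
(1,7): flips 2 -> legal
(2,1): flips 1 -> legal
(2,3): flips 2 -> legal
(2,7): flips 2 -> legal
(3,0): no bracket -> illegal
(3,1): no bracket -> illegal
(3,6): no bracket -> illegal
(3,7): no bracket -> illegal
(4,0): flips 1 -> legal
(5,1): no bracket -> illegal
(5,2): flips 2 -> legal
(6,0): no bracket -> illegal
(6,1): no bracket -> illegal
(6,2): flips 1 -> legal
(6,3): flips 2 -> legal
(6,4): flips 2 -> legal
(6,5): flips 1 -> legal

Answer: (0,7) (1,5) (1,7) (2,1) (2,3) (2,7) (4,0) (5,2) (6,2) (6,3) (6,4) (6,5)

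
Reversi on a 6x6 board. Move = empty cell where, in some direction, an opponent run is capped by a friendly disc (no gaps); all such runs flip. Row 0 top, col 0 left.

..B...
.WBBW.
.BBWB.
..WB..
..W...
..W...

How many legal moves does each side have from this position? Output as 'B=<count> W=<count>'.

Answer: B=10 W=10

Derivation:
-- B to move --
(0,0): flips 1 -> legal
(0,1): flips 1 -> legal
(0,3): no bracket -> illegal
(0,4): flips 1 -> legal
(0,5): no bracket -> illegal
(1,0): flips 1 -> legal
(1,5): flips 1 -> legal
(2,0): flips 1 -> legal
(2,5): no bracket -> illegal
(3,1): flips 1 -> legal
(3,4): flips 1 -> legal
(4,1): no bracket -> illegal
(4,3): flips 1 -> legal
(5,1): flips 1 -> legal
(5,3): no bracket -> illegal
B mobility = 10
-- W to move --
(0,1): flips 1 -> legal
(0,3): flips 1 -> legal
(0,4): no bracket -> illegal
(1,0): flips 1 -> legal
(1,5): flips 2 -> legal
(2,0): flips 2 -> legal
(2,5): flips 1 -> legal
(3,0): no bracket -> illegal
(3,1): flips 1 -> legal
(3,4): flips 2 -> legal
(3,5): no bracket -> illegal
(4,3): flips 1 -> legal
(4,4): flips 2 -> legal
W mobility = 10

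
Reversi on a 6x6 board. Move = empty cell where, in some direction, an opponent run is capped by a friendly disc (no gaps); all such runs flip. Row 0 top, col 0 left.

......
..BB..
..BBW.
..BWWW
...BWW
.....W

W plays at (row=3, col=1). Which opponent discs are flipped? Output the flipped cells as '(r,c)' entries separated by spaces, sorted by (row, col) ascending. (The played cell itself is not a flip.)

Answer: (3,2)

Derivation:
Dir NW: first cell '.' (not opp) -> no flip
Dir N: first cell '.' (not opp) -> no flip
Dir NE: opp run (2,2) (1,3), next='.' -> no flip
Dir W: first cell '.' (not opp) -> no flip
Dir E: opp run (3,2) capped by W -> flip
Dir SW: first cell '.' (not opp) -> no flip
Dir S: first cell '.' (not opp) -> no flip
Dir SE: first cell '.' (not opp) -> no flip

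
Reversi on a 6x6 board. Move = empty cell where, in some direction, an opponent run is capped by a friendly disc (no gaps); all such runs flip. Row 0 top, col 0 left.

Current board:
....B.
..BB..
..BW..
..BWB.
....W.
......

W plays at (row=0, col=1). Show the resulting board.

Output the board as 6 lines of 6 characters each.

Answer: .W..B.
..WB..
..BW..
..BWB.
....W.
......

Derivation:
Place W at (0,1); scan 8 dirs for brackets.
Dir NW: edge -> no flip
Dir N: edge -> no flip
Dir NE: edge -> no flip
Dir W: first cell '.' (not opp) -> no flip
Dir E: first cell '.' (not opp) -> no flip
Dir SW: first cell '.' (not opp) -> no flip
Dir S: first cell '.' (not opp) -> no flip
Dir SE: opp run (1,2) capped by W -> flip
All flips: (1,2)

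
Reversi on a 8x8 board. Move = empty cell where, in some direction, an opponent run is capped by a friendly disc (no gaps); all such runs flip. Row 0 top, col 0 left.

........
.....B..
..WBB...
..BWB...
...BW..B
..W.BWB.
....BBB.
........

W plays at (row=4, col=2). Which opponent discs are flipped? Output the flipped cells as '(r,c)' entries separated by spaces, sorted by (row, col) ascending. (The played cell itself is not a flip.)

Answer: (3,2) (4,3)

Derivation:
Dir NW: first cell '.' (not opp) -> no flip
Dir N: opp run (3,2) capped by W -> flip
Dir NE: first cell 'W' (not opp) -> no flip
Dir W: first cell '.' (not opp) -> no flip
Dir E: opp run (4,3) capped by W -> flip
Dir SW: first cell '.' (not opp) -> no flip
Dir S: first cell 'W' (not opp) -> no flip
Dir SE: first cell '.' (not opp) -> no flip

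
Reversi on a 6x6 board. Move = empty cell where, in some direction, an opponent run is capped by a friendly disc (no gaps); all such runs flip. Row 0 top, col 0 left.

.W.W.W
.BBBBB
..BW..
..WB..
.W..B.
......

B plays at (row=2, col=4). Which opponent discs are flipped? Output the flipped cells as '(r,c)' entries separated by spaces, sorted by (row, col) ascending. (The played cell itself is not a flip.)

Answer: (2,3)

Derivation:
Dir NW: first cell 'B' (not opp) -> no flip
Dir N: first cell 'B' (not opp) -> no flip
Dir NE: first cell 'B' (not opp) -> no flip
Dir W: opp run (2,3) capped by B -> flip
Dir E: first cell '.' (not opp) -> no flip
Dir SW: first cell 'B' (not opp) -> no flip
Dir S: first cell '.' (not opp) -> no flip
Dir SE: first cell '.' (not opp) -> no flip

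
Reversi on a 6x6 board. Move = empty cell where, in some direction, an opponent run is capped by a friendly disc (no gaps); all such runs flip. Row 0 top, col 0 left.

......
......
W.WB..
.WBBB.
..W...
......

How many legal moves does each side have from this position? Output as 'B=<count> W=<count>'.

Answer: B=6 W=3

Derivation:
-- B to move --
(1,0): no bracket -> illegal
(1,1): flips 1 -> legal
(1,2): flips 1 -> legal
(1,3): no bracket -> illegal
(2,1): flips 1 -> legal
(3,0): flips 1 -> legal
(4,0): no bracket -> illegal
(4,1): no bracket -> illegal
(4,3): no bracket -> illegal
(5,1): flips 1 -> legal
(5,2): flips 1 -> legal
(5,3): no bracket -> illegal
B mobility = 6
-- W to move --
(1,2): no bracket -> illegal
(1,3): no bracket -> illegal
(1,4): no bracket -> illegal
(2,1): no bracket -> illegal
(2,4): flips 2 -> legal
(2,5): no bracket -> illegal
(3,5): flips 3 -> legal
(4,1): no bracket -> illegal
(4,3): no bracket -> illegal
(4,4): flips 1 -> legal
(4,5): no bracket -> illegal
W mobility = 3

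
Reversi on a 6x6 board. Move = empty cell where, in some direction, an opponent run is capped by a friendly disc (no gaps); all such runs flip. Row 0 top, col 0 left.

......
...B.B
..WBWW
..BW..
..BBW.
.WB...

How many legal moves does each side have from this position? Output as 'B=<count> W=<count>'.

-- B to move --
(1,1): no bracket -> illegal
(1,2): flips 1 -> legal
(1,4): no bracket -> illegal
(2,1): flips 1 -> legal
(3,1): flips 1 -> legal
(3,4): flips 1 -> legal
(3,5): flips 2 -> legal
(4,0): no bracket -> illegal
(4,1): no bracket -> illegal
(4,5): flips 1 -> legal
(5,0): flips 1 -> legal
(5,3): no bracket -> illegal
(5,4): no bracket -> illegal
(5,5): no bracket -> illegal
B mobility = 7
-- W to move --
(0,2): flips 1 -> legal
(0,3): flips 2 -> legal
(0,4): flips 1 -> legal
(0,5): flips 1 -> legal
(1,2): no bracket -> illegal
(1,4): no bracket -> illegal
(2,1): no bracket -> illegal
(3,1): flips 1 -> legal
(3,4): no bracket -> illegal
(4,1): flips 2 -> legal
(5,3): flips 2 -> legal
(5,4): no bracket -> illegal
W mobility = 7

Answer: B=7 W=7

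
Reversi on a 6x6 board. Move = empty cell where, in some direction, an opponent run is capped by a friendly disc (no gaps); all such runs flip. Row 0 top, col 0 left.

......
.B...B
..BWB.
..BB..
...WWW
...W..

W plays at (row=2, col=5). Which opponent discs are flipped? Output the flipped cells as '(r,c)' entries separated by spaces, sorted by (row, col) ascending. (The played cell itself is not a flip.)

Answer: (2,4)

Derivation:
Dir NW: first cell '.' (not opp) -> no flip
Dir N: opp run (1,5), next='.' -> no flip
Dir NE: edge -> no flip
Dir W: opp run (2,4) capped by W -> flip
Dir E: edge -> no flip
Dir SW: first cell '.' (not opp) -> no flip
Dir S: first cell '.' (not opp) -> no flip
Dir SE: edge -> no flip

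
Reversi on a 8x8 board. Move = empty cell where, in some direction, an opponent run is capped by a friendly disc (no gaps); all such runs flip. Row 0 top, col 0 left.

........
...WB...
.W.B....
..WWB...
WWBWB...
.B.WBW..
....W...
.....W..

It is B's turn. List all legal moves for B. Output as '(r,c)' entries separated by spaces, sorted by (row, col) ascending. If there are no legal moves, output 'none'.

Answer: (0,3) (1,0) (1,2) (2,2) (2,4) (3,1) (5,0) (5,2) (5,6) (6,2) (6,3) (6,6) (7,4)

Derivation:
(0,2): no bracket -> illegal
(0,3): flips 1 -> legal
(0,4): no bracket -> illegal
(1,0): flips 3 -> legal
(1,1): no bracket -> illegal
(1,2): flips 1 -> legal
(2,0): no bracket -> illegal
(2,2): flips 2 -> legal
(2,4): flips 1 -> legal
(3,0): no bracket -> illegal
(3,1): flips 3 -> legal
(4,5): no bracket -> illegal
(4,6): no bracket -> illegal
(5,0): flips 2 -> legal
(5,2): flips 2 -> legal
(5,6): flips 1 -> legal
(6,2): flips 1 -> legal
(6,3): flips 3 -> legal
(6,5): no bracket -> illegal
(6,6): flips 1 -> legal
(7,3): no bracket -> illegal
(7,4): flips 1 -> legal
(7,6): no bracket -> illegal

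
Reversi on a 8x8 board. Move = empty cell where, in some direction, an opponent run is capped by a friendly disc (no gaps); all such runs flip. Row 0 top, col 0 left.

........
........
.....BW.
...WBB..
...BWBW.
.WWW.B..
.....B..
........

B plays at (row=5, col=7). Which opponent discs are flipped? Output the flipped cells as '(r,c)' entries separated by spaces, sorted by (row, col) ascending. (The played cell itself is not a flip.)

Answer: (4,6)

Derivation:
Dir NW: opp run (4,6) capped by B -> flip
Dir N: first cell '.' (not opp) -> no flip
Dir NE: edge -> no flip
Dir W: first cell '.' (not opp) -> no flip
Dir E: edge -> no flip
Dir SW: first cell '.' (not opp) -> no flip
Dir S: first cell '.' (not opp) -> no flip
Dir SE: edge -> no flip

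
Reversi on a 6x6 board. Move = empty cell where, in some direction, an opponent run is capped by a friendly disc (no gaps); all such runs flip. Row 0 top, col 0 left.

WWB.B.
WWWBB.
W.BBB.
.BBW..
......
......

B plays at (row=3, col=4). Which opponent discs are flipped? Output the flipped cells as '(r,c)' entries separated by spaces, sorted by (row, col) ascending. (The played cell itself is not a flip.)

Dir NW: first cell 'B' (not opp) -> no flip
Dir N: first cell 'B' (not opp) -> no flip
Dir NE: first cell '.' (not opp) -> no flip
Dir W: opp run (3,3) capped by B -> flip
Dir E: first cell '.' (not opp) -> no flip
Dir SW: first cell '.' (not opp) -> no flip
Dir S: first cell '.' (not opp) -> no flip
Dir SE: first cell '.' (not opp) -> no flip

Answer: (3,3)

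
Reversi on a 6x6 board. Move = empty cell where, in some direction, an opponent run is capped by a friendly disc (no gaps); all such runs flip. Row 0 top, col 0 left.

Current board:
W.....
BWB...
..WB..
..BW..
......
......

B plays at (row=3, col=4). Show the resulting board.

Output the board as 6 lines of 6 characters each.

Answer: W.....
BWB...
..WB..
..BBB.
......
......

Derivation:
Place B at (3,4); scan 8 dirs for brackets.
Dir NW: first cell 'B' (not opp) -> no flip
Dir N: first cell '.' (not opp) -> no flip
Dir NE: first cell '.' (not opp) -> no flip
Dir W: opp run (3,3) capped by B -> flip
Dir E: first cell '.' (not opp) -> no flip
Dir SW: first cell '.' (not opp) -> no flip
Dir S: first cell '.' (not opp) -> no flip
Dir SE: first cell '.' (not opp) -> no flip
All flips: (3,3)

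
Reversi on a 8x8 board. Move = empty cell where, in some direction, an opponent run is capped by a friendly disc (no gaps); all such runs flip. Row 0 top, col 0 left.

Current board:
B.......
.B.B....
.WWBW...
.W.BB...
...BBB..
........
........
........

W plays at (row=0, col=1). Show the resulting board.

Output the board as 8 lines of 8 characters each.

Place W at (0,1); scan 8 dirs for brackets.
Dir NW: edge -> no flip
Dir N: edge -> no flip
Dir NE: edge -> no flip
Dir W: opp run (0,0), next=edge -> no flip
Dir E: first cell '.' (not opp) -> no flip
Dir SW: first cell '.' (not opp) -> no flip
Dir S: opp run (1,1) capped by W -> flip
Dir SE: first cell '.' (not opp) -> no flip
All flips: (1,1)

Answer: BW......
.W.B....
.WWBW...
.W.BB...
...BBB..
........
........
........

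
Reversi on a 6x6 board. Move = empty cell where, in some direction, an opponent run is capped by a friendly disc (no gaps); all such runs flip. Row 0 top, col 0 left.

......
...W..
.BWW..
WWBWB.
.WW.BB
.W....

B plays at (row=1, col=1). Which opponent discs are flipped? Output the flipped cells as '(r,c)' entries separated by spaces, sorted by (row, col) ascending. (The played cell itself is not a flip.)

Answer: (2,2) (3,3)

Derivation:
Dir NW: first cell '.' (not opp) -> no flip
Dir N: first cell '.' (not opp) -> no flip
Dir NE: first cell '.' (not opp) -> no flip
Dir W: first cell '.' (not opp) -> no flip
Dir E: first cell '.' (not opp) -> no flip
Dir SW: first cell '.' (not opp) -> no flip
Dir S: first cell 'B' (not opp) -> no flip
Dir SE: opp run (2,2) (3,3) capped by B -> flip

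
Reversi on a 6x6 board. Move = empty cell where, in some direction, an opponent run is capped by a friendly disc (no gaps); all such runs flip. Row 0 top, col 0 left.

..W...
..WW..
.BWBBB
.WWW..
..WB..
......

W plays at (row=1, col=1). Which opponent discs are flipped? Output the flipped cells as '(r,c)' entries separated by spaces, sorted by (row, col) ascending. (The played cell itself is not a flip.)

Answer: (2,1)

Derivation:
Dir NW: first cell '.' (not opp) -> no flip
Dir N: first cell '.' (not opp) -> no flip
Dir NE: first cell 'W' (not opp) -> no flip
Dir W: first cell '.' (not opp) -> no flip
Dir E: first cell 'W' (not opp) -> no flip
Dir SW: first cell '.' (not opp) -> no flip
Dir S: opp run (2,1) capped by W -> flip
Dir SE: first cell 'W' (not opp) -> no flip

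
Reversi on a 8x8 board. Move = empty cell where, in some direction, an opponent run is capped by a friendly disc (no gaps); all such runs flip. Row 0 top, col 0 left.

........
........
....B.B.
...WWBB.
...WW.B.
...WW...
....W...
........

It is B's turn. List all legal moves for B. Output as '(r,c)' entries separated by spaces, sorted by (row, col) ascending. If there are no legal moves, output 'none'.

(2,2): no bracket -> illegal
(2,3): no bracket -> illegal
(2,5): no bracket -> illegal
(3,2): flips 2 -> legal
(4,2): flips 1 -> legal
(4,5): no bracket -> illegal
(5,2): no bracket -> illegal
(5,5): no bracket -> illegal
(6,2): flips 2 -> legal
(6,3): no bracket -> illegal
(6,5): no bracket -> illegal
(7,3): no bracket -> illegal
(7,4): flips 4 -> legal
(7,5): no bracket -> illegal

Answer: (3,2) (4,2) (6,2) (7,4)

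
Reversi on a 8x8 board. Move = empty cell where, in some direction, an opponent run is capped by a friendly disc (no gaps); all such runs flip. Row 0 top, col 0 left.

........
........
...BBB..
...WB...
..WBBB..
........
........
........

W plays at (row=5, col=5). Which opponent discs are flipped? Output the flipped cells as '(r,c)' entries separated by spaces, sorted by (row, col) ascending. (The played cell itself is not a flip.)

Dir NW: opp run (4,4) capped by W -> flip
Dir N: opp run (4,5), next='.' -> no flip
Dir NE: first cell '.' (not opp) -> no flip
Dir W: first cell '.' (not opp) -> no flip
Dir E: first cell '.' (not opp) -> no flip
Dir SW: first cell '.' (not opp) -> no flip
Dir S: first cell '.' (not opp) -> no flip
Dir SE: first cell '.' (not opp) -> no flip

Answer: (4,4)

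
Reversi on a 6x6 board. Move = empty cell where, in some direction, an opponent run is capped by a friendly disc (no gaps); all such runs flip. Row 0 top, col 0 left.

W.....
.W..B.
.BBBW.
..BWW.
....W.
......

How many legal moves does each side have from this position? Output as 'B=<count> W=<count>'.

-- B to move --
(0,1): flips 1 -> legal
(0,2): no bracket -> illegal
(1,0): no bracket -> illegal
(1,2): no bracket -> illegal
(1,3): no bracket -> illegal
(1,5): no bracket -> illegal
(2,0): no bracket -> illegal
(2,5): flips 1 -> legal
(3,5): flips 2 -> legal
(4,2): no bracket -> illegal
(4,3): flips 1 -> legal
(4,5): flips 1 -> legal
(5,3): no bracket -> illegal
(5,4): flips 3 -> legal
(5,5): flips 2 -> legal
B mobility = 7
-- W to move --
(0,3): no bracket -> illegal
(0,4): flips 1 -> legal
(0,5): no bracket -> illegal
(1,0): no bracket -> illegal
(1,2): flips 1 -> legal
(1,3): flips 1 -> legal
(1,5): no bracket -> illegal
(2,0): flips 3 -> legal
(2,5): no bracket -> illegal
(3,0): no bracket -> illegal
(3,1): flips 2 -> legal
(4,1): no bracket -> illegal
(4,2): no bracket -> illegal
(4,3): no bracket -> illegal
W mobility = 5

Answer: B=7 W=5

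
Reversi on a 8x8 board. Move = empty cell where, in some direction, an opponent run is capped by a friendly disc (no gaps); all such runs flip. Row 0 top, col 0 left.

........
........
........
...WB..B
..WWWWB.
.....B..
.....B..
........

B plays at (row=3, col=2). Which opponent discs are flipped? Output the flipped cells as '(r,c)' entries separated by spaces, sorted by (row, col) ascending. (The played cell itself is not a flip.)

Dir NW: first cell '.' (not opp) -> no flip
Dir N: first cell '.' (not opp) -> no flip
Dir NE: first cell '.' (not opp) -> no flip
Dir W: first cell '.' (not opp) -> no flip
Dir E: opp run (3,3) capped by B -> flip
Dir SW: first cell '.' (not opp) -> no flip
Dir S: opp run (4,2), next='.' -> no flip
Dir SE: opp run (4,3), next='.' -> no flip

Answer: (3,3)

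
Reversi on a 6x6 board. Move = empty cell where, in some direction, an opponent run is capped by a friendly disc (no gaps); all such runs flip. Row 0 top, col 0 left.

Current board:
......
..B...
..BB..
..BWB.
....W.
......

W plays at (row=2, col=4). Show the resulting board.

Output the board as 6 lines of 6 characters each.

Answer: ......
..B...
..BBW.
..BWW.
....W.
......

Derivation:
Place W at (2,4); scan 8 dirs for brackets.
Dir NW: first cell '.' (not opp) -> no flip
Dir N: first cell '.' (not opp) -> no flip
Dir NE: first cell '.' (not opp) -> no flip
Dir W: opp run (2,3) (2,2), next='.' -> no flip
Dir E: first cell '.' (not opp) -> no flip
Dir SW: first cell 'W' (not opp) -> no flip
Dir S: opp run (3,4) capped by W -> flip
Dir SE: first cell '.' (not opp) -> no flip
All flips: (3,4)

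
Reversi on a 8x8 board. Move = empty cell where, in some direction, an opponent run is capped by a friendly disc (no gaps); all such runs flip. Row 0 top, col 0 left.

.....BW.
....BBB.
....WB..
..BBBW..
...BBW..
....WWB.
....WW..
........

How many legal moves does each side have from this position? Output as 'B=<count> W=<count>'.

Answer: B=10 W=11

Derivation:
-- B to move --
(0,7): flips 1 -> legal
(1,3): no bracket -> illegal
(1,7): no bracket -> illegal
(2,3): flips 1 -> legal
(2,6): flips 1 -> legal
(3,6): flips 1 -> legal
(4,6): flips 1 -> legal
(5,3): flips 2 -> legal
(6,3): no bracket -> illegal
(6,6): flips 1 -> legal
(7,3): no bracket -> illegal
(7,4): flips 3 -> legal
(7,5): flips 4 -> legal
(7,6): flips 2 -> legal
B mobility = 10
-- W to move --
(0,3): no bracket -> illegal
(0,4): flips 2 -> legal
(0,7): no bracket -> illegal
(1,3): no bracket -> illegal
(1,7): no bracket -> illegal
(2,1): flips 2 -> legal
(2,2): flips 2 -> legal
(2,3): flips 1 -> legal
(2,6): flips 2 -> legal
(2,7): no bracket -> illegal
(3,1): flips 3 -> legal
(3,6): no bracket -> illegal
(4,1): no bracket -> illegal
(4,2): flips 3 -> legal
(4,6): no bracket -> illegal
(4,7): flips 1 -> legal
(5,2): no bracket -> illegal
(5,3): flips 1 -> legal
(5,7): flips 1 -> legal
(6,6): no bracket -> illegal
(6,7): flips 1 -> legal
W mobility = 11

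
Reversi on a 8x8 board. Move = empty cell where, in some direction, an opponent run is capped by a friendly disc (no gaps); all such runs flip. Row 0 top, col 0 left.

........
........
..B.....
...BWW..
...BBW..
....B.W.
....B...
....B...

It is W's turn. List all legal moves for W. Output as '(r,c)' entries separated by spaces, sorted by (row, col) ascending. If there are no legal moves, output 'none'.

(1,1): no bracket -> illegal
(1,2): no bracket -> illegal
(1,3): no bracket -> illegal
(2,1): no bracket -> illegal
(2,3): no bracket -> illegal
(2,4): no bracket -> illegal
(3,1): no bracket -> illegal
(3,2): flips 1 -> legal
(4,2): flips 2 -> legal
(5,2): flips 1 -> legal
(5,3): flips 1 -> legal
(5,5): no bracket -> illegal
(6,3): flips 1 -> legal
(6,5): no bracket -> illegal
(7,3): no bracket -> illegal
(7,5): no bracket -> illegal

Answer: (3,2) (4,2) (5,2) (5,3) (6,3)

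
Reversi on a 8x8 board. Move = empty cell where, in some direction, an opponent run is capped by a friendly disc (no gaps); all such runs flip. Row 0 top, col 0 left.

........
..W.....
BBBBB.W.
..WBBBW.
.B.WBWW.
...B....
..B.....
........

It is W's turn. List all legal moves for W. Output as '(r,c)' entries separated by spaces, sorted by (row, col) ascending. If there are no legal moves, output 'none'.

(1,0): flips 1 -> legal
(1,1): no bracket -> illegal
(1,3): flips 4 -> legal
(1,4): flips 1 -> legal
(1,5): no bracket -> illegal
(2,5): flips 2 -> legal
(3,0): flips 1 -> legal
(3,1): no bracket -> illegal
(4,0): no bracket -> illegal
(4,2): no bracket -> illegal
(5,0): flips 1 -> legal
(5,1): no bracket -> illegal
(5,2): no bracket -> illegal
(5,4): no bracket -> illegal
(5,5): no bracket -> illegal
(6,1): no bracket -> illegal
(6,3): flips 1 -> legal
(6,4): no bracket -> illegal
(7,1): flips 4 -> legal
(7,2): no bracket -> illegal
(7,3): no bracket -> illegal

Answer: (1,0) (1,3) (1,4) (2,5) (3,0) (5,0) (6,3) (7,1)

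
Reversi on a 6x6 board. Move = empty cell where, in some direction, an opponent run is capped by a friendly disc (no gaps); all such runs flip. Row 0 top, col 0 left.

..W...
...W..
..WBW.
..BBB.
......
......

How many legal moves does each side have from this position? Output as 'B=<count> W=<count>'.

Answer: B=7 W=3

Derivation:
-- B to move --
(0,1): no bracket -> illegal
(0,3): flips 1 -> legal
(0,4): no bracket -> illegal
(1,1): flips 1 -> legal
(1,2): flips 1 -> legal
(1,4): flips 1 -> legal
(1,5): flips 1 -> legal
(2,1): flips 1 -> legal
(2,5): flips 1 -> legal
(3,1): no bracket -> illegal
(3,5): no bracket -> illegal
B mobility = 7
-- W to move --
(1,2): no bracket -> illegal
(1,4): no bracket -> illegal
(2,1): no bracket -> illegal
(2,5): no bracket -> illegal
(3,1): no bracket -> illegal
(3,5): no bracket -> illegal
(4,1): no bracket -> illegal
(4,2): flips 2 -> legal
(4,3): flips 2 -> legal
(4,4): flips 2 -> legal
(4,5): no bracket -> illegal
W mobility = 3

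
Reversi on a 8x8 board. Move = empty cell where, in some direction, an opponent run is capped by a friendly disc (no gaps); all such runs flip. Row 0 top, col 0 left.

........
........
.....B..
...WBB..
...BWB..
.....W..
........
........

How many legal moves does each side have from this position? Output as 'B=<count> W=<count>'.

-- B to move --
(2,2): no bracket -> illegal
(2,3): flips 1 -> legal
(2,4): no bracket -> illegal
(3,2): flips 1 -> legal
(4,2): no bracket -> illegal
(4,6): no bracket -> illegal
(5,3): flips 1 -> legal
(5,4): flips 1 -> legal
(5,6): no bracket -> illegal
(6,4): no bracket -> illegal
(6,5): flips 1 -> legal
(6,6): no bracket -> illegal
B mobility = 5
-- W to move --
(1,4): no bracket -> illegal
(1,5): flips 3 -> legal
(1,6): no bracket -> illegal
(2,3): no bracket -> illegal
(2,4): flips 1 -> legal
(2,6): flips 1 -> legal
(3,2): no bracket -> illegal
(3,6): flips 2 -> legal
(4,2): flips 1 -> legal
(4,6): flips 1 -> legal
(5,2): no bracket -> illegal
(5,3): flips 1 -> legal
(5,4): no bracket -> illegal
(5,6): no bracket -> illegal
W mobility = 7

Answer: B=5 W=7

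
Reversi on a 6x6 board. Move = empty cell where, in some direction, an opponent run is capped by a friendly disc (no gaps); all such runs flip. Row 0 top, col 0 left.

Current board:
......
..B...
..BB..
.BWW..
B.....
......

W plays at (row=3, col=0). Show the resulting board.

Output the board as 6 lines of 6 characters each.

Answer: ......
..B...
..BB..
WWWW..
B.....
......

Derivation:
Place W at (3,0); scan 8 dirs for brackets.
Dir NW: edge -> no flip
Dir N: first cell '.' (not opp) -> no flip
Dir NE: first cell '.' (not opp) -> no flip
Dir W: edge -> no flip
Dir E: opp run (3,1) capped by W -> flip
Dir SW: edge -> no flip
Dir S: opp run (4,0), next='.' -> no flip
Dir SE: first cell '.' (not opp) -> no flip
All flips: (3,1)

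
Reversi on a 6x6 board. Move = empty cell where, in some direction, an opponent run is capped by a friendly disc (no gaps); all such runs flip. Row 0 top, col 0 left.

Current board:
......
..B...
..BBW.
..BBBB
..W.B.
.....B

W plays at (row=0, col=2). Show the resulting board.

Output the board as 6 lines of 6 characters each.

Answer: ..W...
..W...
..WBW.
..WBBB
..W.B.
.....B

Derivation:
Place W at (0,2); scan 8 dirs for brackets.
Dir NW: edge -> no flip
Dir N: edge -> no flip
Dir NE: edge -> no flip
Dir W: first cell '.' (not opp) -> no flip
Dir E: first cell '.' (not opp) -> no flip
Dir SW: first cell '.' (not opp) -> no flip
Dir S: opp run (1,2) (2,2) (3,2) capped by W -> flip
Dir SE: first cell '.' (not opp) -> no flip
All flips: (1,2) (2,2) (3,2)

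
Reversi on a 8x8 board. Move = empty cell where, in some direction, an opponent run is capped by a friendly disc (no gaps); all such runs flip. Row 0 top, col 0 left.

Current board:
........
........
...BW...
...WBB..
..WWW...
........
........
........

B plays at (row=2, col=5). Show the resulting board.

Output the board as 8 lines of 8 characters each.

Place B at (2,5); scan 8 dirs for brackets.
Dir NW: first cell '.' (not opp) -> no flip
Dir N: first cell '.' (not opp) -> no flip
Dir NE: first cell '.' (not opp) -> no flip
Dir W: opp run (2,4) capped by B -> flip
Dir E: first cell '.' (not opp) -> no flip
Dir SW: first cell 'B' (not opp) -> no flip
Dir S: first cell 'B' (not opp) -> no flip
Dir SE: first cell '.' (not opp) -> no flip
All flips: (2,4)

Answer: ........
........
...BBB..
...WBB..
..WWW...
........
........
........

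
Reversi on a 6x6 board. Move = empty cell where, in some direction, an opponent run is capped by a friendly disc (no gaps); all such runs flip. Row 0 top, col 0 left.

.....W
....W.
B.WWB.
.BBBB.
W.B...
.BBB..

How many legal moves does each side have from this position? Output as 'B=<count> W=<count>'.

Answer: B=5 W=5

Derivation:
-- B to move --
(0,3): no bracket -> illegal
(0,4): flips 1 -> legal
(1,1): flips 1 -> legal
(1,2): flips 2 -> legal
(1,3): flips 2 -> legal
(1,5): no bracket -> illegal
(2,1): flips 2 -> legal
(2,5): no bracket -> illegal
(3,0): no bracket -> illegal
(4,1): no bracket -> illegal
(5,0): no bracket -> illegal
B mobility = 5
-- W to move --
(1,0): no bracket -> illegal
(1,1): no bracket -> illegal
(1,3): no bracket -> illegal
(1,5): no bracket -> illegal
(2,1): no bracket -> illegal
(2,5): flips 1 -> legal
(3,0): no bracket -> illegal
(3,5): no bracket -> illegal
(4,1): flips 1 -> legal
(4,3): flips 1 -> legal
(4,4): flips 3 -> legal
(4,5): flips 1 -> legal
(5,0): no bracket -> illegal
(5,4): no bracket -> illegal
W mobility = 5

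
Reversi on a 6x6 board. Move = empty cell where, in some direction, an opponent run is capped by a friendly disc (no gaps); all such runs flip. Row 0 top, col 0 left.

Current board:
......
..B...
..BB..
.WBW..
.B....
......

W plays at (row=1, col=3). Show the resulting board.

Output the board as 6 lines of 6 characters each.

Place W at (1,3); scan 8 dirs for brackets.
Dir NW: first cell '.' (not opp) -> no flip
Dir N: first cell '.' (not opp) -> no flip
Dir NE: first cell '.' (not opp) -> no flip
Dir W: opp run (1,2), next='.' -> no flip
Dir E: first cell '.' (not opp) -> no flip
Dir SW: opp run (2,2) capped by W -> flip
Dir S: opp run (2,3) capped by W -> flip
Dir SE: first cell '.' (not opp) -> no flip
All flips: (2,2) (2,3)

Answer: ......
..BW..
..WW..
.WBW..
.B....
......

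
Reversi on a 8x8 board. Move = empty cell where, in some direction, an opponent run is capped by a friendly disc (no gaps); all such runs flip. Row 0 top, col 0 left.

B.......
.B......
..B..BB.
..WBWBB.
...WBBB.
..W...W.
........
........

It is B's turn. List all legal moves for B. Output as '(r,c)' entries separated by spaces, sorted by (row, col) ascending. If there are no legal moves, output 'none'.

(2,1): no bracket -> illegal
(2,3): flips 1 -> legal
(2,4): flips 1 -> legal
(3,1): flips 1 -> legal
(4,1): no bracket -> illegal
(4,2): flips 2 -> legal
(4,7): no bracket -> illegal
(5,1): no bracket -> illegal
(5,3): flips 1 -> legal
(5,4): no bracket -> illegal
(5,5): no bracket -> illegal
(5,7): no bracket -> illegal
(6,1): flips 3 -> legal
(6,2): no bracket -> illegal
(6,3): no bracket -> illegal
(6,5): no bracket -> illegal
(6,6): flips 1 -> legal
(6,7): flips 1 -> legal

Answer: (2,3) (2,4) (3,1) (4,2) (5,3) (6,1) (6,6) (6,7)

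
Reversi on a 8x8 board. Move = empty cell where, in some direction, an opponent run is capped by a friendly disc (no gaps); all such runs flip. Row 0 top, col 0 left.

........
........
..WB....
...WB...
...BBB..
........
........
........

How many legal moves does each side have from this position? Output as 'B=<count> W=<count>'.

-- B to move --
(1,1): flips 2 -> legal
(1,2): no bracket -> illegal
(1,3): no bracket -> illegal
(2,1): flips 1 -> legal
(2,4): no bracket -> illegal
(3,1): no bracket -> illegal
(3,2): flips 1 -> legal
(4,2): no bracket -> illegal
B mobility = 3
-- W to move --
(1,2): no bracket -> illegal
(1,3): flips 1 -> legal
(1,4): no bracket -> illegal
(2,4): flips 1 -> legal
(2,5): no bracket -> illegal
(3,2): no bracket -> illegal
(3,5): flips 1 -> legal
(3,6): no bracket -> illegal
(4,2): no bracket -> illegal
(4,6): no bracket -> illegal
(5,2): no bracket -> illegal
(5,3): flips 1 -> legal
(5,4): no bracket -> illegal
(5,5): flips 1 -> legal
(5,6): no bracket -> illegal
W mobility = 5

Answer: B=3 W=5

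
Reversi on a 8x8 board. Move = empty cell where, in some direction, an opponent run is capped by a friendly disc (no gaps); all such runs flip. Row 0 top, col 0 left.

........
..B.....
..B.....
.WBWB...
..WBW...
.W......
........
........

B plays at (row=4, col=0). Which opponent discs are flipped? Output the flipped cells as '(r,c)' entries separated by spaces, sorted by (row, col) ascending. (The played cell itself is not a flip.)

Dir NW: edge -> no flip
Dir N: first cell '.' (not opp) -> no flip
Dir NE: opp run (3,1) capped by B -> flip
Dir W: edge -> no flip
Dir E: first cell '.' (not opp) -> no flip
Dir SW: edge -> no flip
Dir S: first cell '.' (not opp) -> no flip
Dir SE: opp run (5,1), next='.' -> no flip

Answer: (3,1)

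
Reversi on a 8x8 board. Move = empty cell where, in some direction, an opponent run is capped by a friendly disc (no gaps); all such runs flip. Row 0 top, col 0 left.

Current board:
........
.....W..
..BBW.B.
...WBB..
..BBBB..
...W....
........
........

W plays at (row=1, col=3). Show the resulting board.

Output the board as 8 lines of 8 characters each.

Place W at (1,3); scan 8 dirs for brackets.
Dir NW: first cell '.' (not opp) -> no flip
Dir N: first cell '.' (not opp) -> no flip
Dir NE: first cell '.' (not opp) -> no flip
Dir W: first cell '.' (not opp) -> no flip
Dir E: first cell '.' (not opp) -> no flip
Dir SW: opp run (2,2), next='.' -> no flip
Dir S: opp run (2,3) capped by W -> flip
Dir SE: first cell 'W' (not opp) -> no flip
All flips: (2,3)

Answer: ........
...W.W..
..BWW.B.
...WBB..
..BBBB..
...W....
........
........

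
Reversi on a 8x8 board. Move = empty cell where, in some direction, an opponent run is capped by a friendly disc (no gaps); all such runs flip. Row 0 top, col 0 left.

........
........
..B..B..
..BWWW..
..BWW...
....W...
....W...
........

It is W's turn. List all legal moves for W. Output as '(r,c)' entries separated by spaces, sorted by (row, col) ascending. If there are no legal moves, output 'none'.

Answer: (1,1) (1,5) (1,6) (2,1) (3,1) (4,1) (5,1)

Derivation:
(1,1): flips 1 -> legal
(1,2): no bracket -> illegal
(1,3): no bracket -> illegal
(1,4): no bracket -> illegal
(1,5): flips 1 -> legal
(1,6): flips 1 -> legal
(2,1): flips 1 -> legal
(2,3): no bracket -> illegal
(2,4): no bracket -> illegal
(2,6): no bracket -> illegal
(3,1): flips 1 -> legal
(3,6): no bracket -> illegal
(4,1): flips 1 -> legal
(5,1): flips 1 -> legal
(5,2): no bracket -> illegal
(5,3): no bracket -> illegal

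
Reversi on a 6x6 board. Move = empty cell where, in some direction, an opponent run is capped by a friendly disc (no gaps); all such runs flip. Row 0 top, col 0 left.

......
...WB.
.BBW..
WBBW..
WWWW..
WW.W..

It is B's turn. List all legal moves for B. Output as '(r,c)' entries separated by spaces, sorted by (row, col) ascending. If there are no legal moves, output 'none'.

(0,2): no bracket -> illegal
(0,3): no bracket -> illegal
(0,4): flips 1 -> legal
(1,2): flips 1 -> legal
(2,0): no bracket -> illegal
(2,4): flips 1 -> legal
(3,4): flips 1 -> legal
(4,4): flips 1 -> legal
(5,2): flips 1 -> legal
(5,4): flips 1 -> legal

Answer: (0,4) (1,2) (2,4) (3,4) (4,4) (5,2) (5,4)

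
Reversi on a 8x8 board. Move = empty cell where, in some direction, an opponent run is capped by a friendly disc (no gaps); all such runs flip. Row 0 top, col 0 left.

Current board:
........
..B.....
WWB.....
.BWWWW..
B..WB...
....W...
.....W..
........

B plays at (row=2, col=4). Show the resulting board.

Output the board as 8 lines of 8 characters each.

Answer: ........
..B.....
WWB.B...
.BWWBW..
B..WB...
....W...
.....W..
........

Derivation:
Place B at (2,4); scan 8 dirs for brackets.
Dir NW: first cell '.' (not opp) -> no flip
Dir N: first cell '.' (not opp) -> no flip
Dir NE: first cell '.' (not opp) -> no flip
Dir W: first cell '.' (not opp) -> no flip
Dir E: first cell '.' (not opp) -> no flip
Dir SW: opp run (3,3), next='.' -> no flip
Dir S: opp run (3,4) capped by B -> flip
Dir SE: opp run (3,5), next='.' -> no flip
All flips: (3,4)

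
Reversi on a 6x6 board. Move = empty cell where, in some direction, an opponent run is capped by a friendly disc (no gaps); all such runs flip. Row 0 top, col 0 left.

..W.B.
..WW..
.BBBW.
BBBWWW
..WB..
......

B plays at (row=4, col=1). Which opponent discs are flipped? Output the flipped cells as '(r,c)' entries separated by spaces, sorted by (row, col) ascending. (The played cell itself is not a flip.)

Dir NW: first cell 'B' (not opp) -> no flip
Dir N: first cell 'B' (not opp) -> no flip
Dir NE: first cell 'B' (not opp) -> no flip
Dir W: first cell '.' (not opp) -> no flip
Dir E: opp run (4,2) capped by B -> flip
Dir SW: first cell '.' (not opp) -> no flip
Dir S: first cell '.' (not opp) -> no flip
Dir SE: first cell '.' (not opp) -> no flip

Answer: (4,2)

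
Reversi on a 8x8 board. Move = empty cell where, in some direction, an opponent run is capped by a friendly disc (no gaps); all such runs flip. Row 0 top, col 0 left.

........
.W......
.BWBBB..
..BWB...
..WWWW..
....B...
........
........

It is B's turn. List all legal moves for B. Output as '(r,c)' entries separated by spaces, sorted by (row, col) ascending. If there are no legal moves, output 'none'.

(0,0): no bracket -> illegal
(0,1): flips 1 -> legal
(0,2): no bracket -> illegal
(1,0): no bracket -> illegal
(1,2): flips 1 -> legal
(1,3): no bracket -> illegal
(2,0): no bracket -> illegal
(3,1): no bracket -> illegal
(3,5): no bracket -> illegal
(3,6): flips 1 -> legal
(4,1): no bracket -> illegal
(4,6): no bracket -> illegal
(5,1): flips 2 -> legal
(5,2): flips 2 -> legal
(5,3): flips 2 -> legal
(5,5): no bracket -> illegal
(5,6): flips 1 -> legal

Answer: (0,1) (1,2) (3,6) (5,1) (5,2) (5,3) (5,6)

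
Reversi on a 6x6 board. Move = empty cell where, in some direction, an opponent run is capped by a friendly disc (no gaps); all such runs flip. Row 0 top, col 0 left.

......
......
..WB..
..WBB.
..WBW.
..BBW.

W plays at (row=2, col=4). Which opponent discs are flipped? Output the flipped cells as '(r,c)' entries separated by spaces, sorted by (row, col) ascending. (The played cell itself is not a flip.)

Answer: (2,3) (3,3) (3,4)

Derivation:
Dir NW: first cell '.' (not opp) -> no flip
Dir N: first cell '.' (not opp) -> no flip
Dir NE: first cell '.' (not opp) -> no flip
Dir W: opp run (2,3) capped by W -> flip
Dir E: first cell '.' (not opp) -> no flip
Dir SW: opp run (3,3) capped by W -> flip
Dir S: opp run (3,4) capped by W -> flip
Dir SE: first cell '.' (not opp) -> no flip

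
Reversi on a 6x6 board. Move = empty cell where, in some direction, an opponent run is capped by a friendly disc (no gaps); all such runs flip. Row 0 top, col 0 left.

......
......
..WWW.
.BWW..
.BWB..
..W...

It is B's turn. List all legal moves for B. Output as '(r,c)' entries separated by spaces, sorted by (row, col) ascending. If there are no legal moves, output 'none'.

(1,1): no bracket -> illegal
(1,2): no bracket -> illegal
(1,3): flips 3 -> legal
(1,4): flips 2 -> legal
(1,5): no bracket -> illegal
(2,1): flips 1 -> legal
(2,5): no bracket -> illegal
(3,4): flips 2 -> legal
(3,5): no bracket -> illegal
(4,4): no bracket -> illegal
(5,1): no bracket -> illegal
(5,3): flips 1 -> legal

Answer: (1,3) (1,4) (2,1) (3,4) (5,3)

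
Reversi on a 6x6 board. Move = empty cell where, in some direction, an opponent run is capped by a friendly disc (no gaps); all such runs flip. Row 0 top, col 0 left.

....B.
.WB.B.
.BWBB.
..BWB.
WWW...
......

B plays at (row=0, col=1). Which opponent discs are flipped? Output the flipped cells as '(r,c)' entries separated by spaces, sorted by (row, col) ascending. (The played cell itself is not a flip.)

Dir NW: edge -> no flip
Dir N: edge -> no flip
Dir NE: edge -> no flip
Dir W: first cell '.' (not opp) -> no flip
Dir E: first cell '.' (not opp) -> no flip
Dir SW: first cell '.' (not opp) -> no flip
Dir S: opp run (1,1) capped by B -> flip
Dir SE: first cell 'B' (not opp) -> no flip

Answer: (1,1)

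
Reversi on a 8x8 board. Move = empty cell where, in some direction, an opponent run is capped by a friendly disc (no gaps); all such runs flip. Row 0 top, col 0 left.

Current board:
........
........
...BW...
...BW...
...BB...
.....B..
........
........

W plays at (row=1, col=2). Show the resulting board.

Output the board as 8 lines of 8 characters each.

Answer: ........
..W.....
...WW...
...BW...
...BB...
.....B..
........
........

Derivation:
Place W at (1,2); scan 8 dirs for brackets.
Dir NW: first cell '.' (not opp) -> no flip
Dir N: first cell '.' (not opp) -> no flip
Dir NE: first cell '.' (not opp) -> no flip
Dir W: first cell '.' (not opp) -> no flip
Dir E: first cell '.' (not opp) -> no flip
Dir SW: first cell '.' (not opp) -> no flip
Dir S: first cell '.' (not opp) -> no flip
Dir SE: opp run (2,3) capped by W -> flip
All flips: (2,3)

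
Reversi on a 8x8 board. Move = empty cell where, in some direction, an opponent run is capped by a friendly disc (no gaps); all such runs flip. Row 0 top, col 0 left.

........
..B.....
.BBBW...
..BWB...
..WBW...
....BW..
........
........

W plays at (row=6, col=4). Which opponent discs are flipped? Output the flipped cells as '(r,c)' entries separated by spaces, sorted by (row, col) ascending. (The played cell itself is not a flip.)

Dir NW: first cell '.' (not opp) -> no flip
Dir N: opp run (5,4) capped by W -> flip
Dir NE: first cell 'W' (not opp) -> no flip
Dir W: first cell '.' (not opp) -> no flip
Dir E: first cell '.' (not opp) -> no flip
Dir SW: first cell '.' (not opp) -> no flip
Dir S: first cell '.' (not opp) -> no flip
Dir SE: first cell '.' (not opp) -> no flip

Answer: (5,4)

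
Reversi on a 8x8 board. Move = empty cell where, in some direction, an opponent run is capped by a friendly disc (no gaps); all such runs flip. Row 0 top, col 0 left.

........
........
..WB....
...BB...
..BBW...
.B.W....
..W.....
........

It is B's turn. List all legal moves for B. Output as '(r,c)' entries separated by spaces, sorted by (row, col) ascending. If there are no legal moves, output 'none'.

Answer: (1,1) (2,1) (4,5) (5,4) (5,5) (6,3) (6,4) (7,3)

Derivation:
(1,1): flips 1 -> legal
(1,2): no bracket -> illegal
(1,3): no bracket -> illegal
(2,1): flips 1 -> legal
(3,1): no bracket -> illegal
(3,2): no bracket -> illegal
(3,5): no bracket -> illegal
(4,5): flips 1 -> legal
(5,2): no bracket -> illegal
(5,4): flips 1 -> legal
(5,5): flips 1 -> legal
(6,1): no bracket -> illegal
(6,3): flips 1 -> legal
(6,4): flips 1 -> legal
(7,1): no bracket -> illegal
(7,2): no bracket -> illegal
(7,3): flips 1 -> legal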